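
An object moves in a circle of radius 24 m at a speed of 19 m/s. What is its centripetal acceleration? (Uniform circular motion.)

a_c = v²/r = 19²/24 = 361/24 = 15.04 m/s²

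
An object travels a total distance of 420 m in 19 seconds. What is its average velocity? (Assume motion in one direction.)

v_avg = Δd / Δt = 420 / 19 = 22.11 m/s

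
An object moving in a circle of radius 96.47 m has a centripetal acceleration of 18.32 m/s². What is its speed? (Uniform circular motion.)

v = √(a_c × r) = √(18.32 × 96.47) = 42.04 m/s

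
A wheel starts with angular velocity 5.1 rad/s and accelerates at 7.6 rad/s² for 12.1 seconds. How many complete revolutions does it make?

θ = ω₀t + ½αt² = 5.1×12.1 + ½×7.6×12.1² = 618.068 rad
Total revolutions = θ/(2π) = 618.068/(2π) = 98.37
Complete revolutions = ⌊98.37⌋ = 98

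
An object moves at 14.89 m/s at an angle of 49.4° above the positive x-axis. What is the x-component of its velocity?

vₓ = v cos(θ) = 14.89 × cos(49.4°) = 9.69 m/s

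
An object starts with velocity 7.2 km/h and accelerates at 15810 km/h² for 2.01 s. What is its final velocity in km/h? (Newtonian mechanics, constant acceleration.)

v₀ = 7.2 km/h × 0.2777777777777778 = 2.0 m/s
a = 15810 km/h² × 7.716049382716049e-05 = 1.21991 m/s²
v = v₀ + a × t = 2.0 + 1.21991 × 2.01 = 4.45202 m/s
v = 4.45202 m/s / 0.2777777777777778 = 16.03 km/h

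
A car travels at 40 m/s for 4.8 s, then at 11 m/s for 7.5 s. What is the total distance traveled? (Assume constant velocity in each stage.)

d₁ = v₁t₁ = 40 × 4.8 = 192.0 m
d₂ = v₂t₂ = 11 × 7.5 = 82.5 m
d_total = 192.0 + 82.5 = 274.5 m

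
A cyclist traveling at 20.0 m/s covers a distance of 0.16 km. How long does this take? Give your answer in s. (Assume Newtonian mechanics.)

d = 0.16 km × 1000.0 = 160.0 m
t = d / v = 160.0 / 20.0 = 8.0 s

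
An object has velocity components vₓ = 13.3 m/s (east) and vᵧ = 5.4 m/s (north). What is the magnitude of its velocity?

|v| = √(vₓ² + vᵧ²) = √(13.3² + 5.4²) = √(206.05) = 14.35 m/s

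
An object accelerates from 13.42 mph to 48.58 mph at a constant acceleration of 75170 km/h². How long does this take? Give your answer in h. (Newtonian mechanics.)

v₀ = 13.42 mph × 0.44704 = 5.99928 m/s
v = 48.58 mph × 0.44704 = 21.7172 m/s
a = 75170 km/h² × 7.716049382716049e-05 = 5.80015 m/s²
t = (v - v₀) / a = (21.7172 - 5.99928) / 5.80015 = 2.70992 s
t = 2.70992 s / 3600.0 = 0.0007528 h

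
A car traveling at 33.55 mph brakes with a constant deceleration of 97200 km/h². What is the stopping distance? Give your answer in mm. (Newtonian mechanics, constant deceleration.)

v₀ = 33.55 mph × 0.44704 = 14.9982 m/s
a = 97200 km/h² × 7.716049382716049e-05 = 7.5 m/s²
d = v₀² / (2a) = 14.9982² / (2 × 7.5) = 224.946 / 15.0 = 14.9964 m
d = 14.9964 m / 0.001 = 15000 mm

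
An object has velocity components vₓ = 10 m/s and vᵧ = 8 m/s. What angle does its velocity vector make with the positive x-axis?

θ = arctan(vᵧ/vₓ) = arctan(8/10) = 38.66°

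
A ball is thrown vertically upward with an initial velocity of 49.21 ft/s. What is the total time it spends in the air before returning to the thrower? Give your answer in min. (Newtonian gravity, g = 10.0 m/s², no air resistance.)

v₀ = 49.21 ft/s × 0.3048 = 14.9992 m/s
t_total = 2 × v₀ / g = 2 × 14.9992 / 10.0 = 2.99984 s
t_total = 2.99984 s / 60.0 = 0.05 min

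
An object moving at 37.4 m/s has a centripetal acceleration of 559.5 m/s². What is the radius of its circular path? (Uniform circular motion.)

r = v²/a_c = 37.4²/559.5 = 2.5 m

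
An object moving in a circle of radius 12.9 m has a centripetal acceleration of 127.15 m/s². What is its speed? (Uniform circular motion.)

v = √(a_c × r) = √(127.15 × 12.9) = 40.5 m/s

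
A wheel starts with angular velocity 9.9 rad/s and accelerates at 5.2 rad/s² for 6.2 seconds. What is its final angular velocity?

ω = ω₀ + αt = 9.9 + 5.2 × 6.2 = 42.14 rad/s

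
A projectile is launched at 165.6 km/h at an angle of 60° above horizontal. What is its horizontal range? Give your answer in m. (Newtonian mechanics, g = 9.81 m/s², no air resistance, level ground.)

v₀ = 165.6 km/h × 0.2777777777777778 = 46.0 m/s
R = v₀² × sin(2θ) / g = 46.0² × sin(2 × 60°) / 9.81 = 2116.0 × 0.866025 / 9.81 = 186.8 m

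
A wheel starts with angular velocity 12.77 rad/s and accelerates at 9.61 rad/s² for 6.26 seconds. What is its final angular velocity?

ω = ω₀ + αt = 12.77 + 9.61 × 6.26 = 72.93 rad/s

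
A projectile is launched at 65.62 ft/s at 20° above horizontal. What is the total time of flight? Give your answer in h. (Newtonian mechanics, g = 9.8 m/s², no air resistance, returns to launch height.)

v₀ = 65.62 ft/s × 0.3048 = 20.001 m/s
T = 2 × v₀ × sin(θ) / g = 2 × 20.001 × sin(20°) / 9.8 = 2 × 20.001 × 0.34202 / 9.8 = 1.39607 s
T = 1.39607 s / 3600.0 = 0.0003878 h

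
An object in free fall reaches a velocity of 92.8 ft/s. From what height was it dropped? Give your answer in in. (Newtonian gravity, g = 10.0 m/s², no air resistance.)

v = 92.8 ft/s × 0.3048 = 28.2854 m/s
h = v² / (2g) = 28.2854² / (2 × 10.0) = 40.0032 m
h = 40.0032 m / 0.0254 = 1575 in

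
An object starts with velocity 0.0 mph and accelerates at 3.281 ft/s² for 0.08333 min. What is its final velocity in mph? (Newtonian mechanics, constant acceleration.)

v₀ = 0.0 mph × 0.44704 = 0.0 m/s
a = 3.281 ft/s² × 0.3048 = 1.00005 m/s²
t = 0.08333 min × 60.0 = 4.9998 s
v = v₀ + a × t = 0.0 + 1.00005 × 4.9998 = 5.00005 m/s
v = 5.00005 m/s / 0.44704 = 11.18 mph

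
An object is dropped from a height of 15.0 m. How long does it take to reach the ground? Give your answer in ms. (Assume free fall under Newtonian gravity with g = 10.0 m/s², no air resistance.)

t = √(2h/g) = √(2 × 15.0 / 10.0) = 1.73205 s
t = 1.73205 s / 0.001 = 1732 ms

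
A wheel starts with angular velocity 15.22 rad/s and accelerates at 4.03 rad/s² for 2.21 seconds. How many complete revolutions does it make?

θ = ω₀t + ½αt² = 15.22×2.21 + ½×4.03×2.21² = 43.4776615 rad
Total revolutions = θ/(2π) = 43.4776615/(2π) = 6.92
Complete revolutions = ⌊6.92⌋ = 6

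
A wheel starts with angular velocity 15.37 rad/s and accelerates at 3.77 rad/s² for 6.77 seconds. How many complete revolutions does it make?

θ = ω₀t + ½αt² = 15.37×6.77 + ½×3.77×6.77² = 190.4499165 rad
Total revolutions = θ/(2π) = 190.4499165/(2π) = 30.31
Complete revolutions = ⌊30.31⌋ = 30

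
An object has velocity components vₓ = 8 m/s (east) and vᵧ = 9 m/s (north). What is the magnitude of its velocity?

|v| = √(vₓ² + vᵧ²) = √(8² + 9²) = √(145) = 12.04 m/s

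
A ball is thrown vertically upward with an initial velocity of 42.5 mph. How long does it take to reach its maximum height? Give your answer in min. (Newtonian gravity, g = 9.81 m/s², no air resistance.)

v₀ = 42.5 mph × 0.44704 = 18.9992 m/s
t_up = v₀ / g = 18.9992 / 9.81 = 1.93672 s
t_up = 1.93672 s / 60.0 = 0.03228 min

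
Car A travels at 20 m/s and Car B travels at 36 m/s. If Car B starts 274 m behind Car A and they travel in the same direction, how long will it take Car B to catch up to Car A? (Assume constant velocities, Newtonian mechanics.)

Relative speed: v_rel = 36 - 20 = 16 m/s
Time to catch: t = d₀/v_rel = 274/16 = 17.12 s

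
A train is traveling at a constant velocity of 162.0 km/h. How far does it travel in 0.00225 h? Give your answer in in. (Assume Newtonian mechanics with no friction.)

v = 162.0 km/h × 0.2777777777777778 = 45.0 m/s
t = 0.00225 h × 3600.0 = 8.1 s
d = v × t = 45.0 × 8.1 = 364.5 m
d = 364.5 m / 0.0254 = 14350 in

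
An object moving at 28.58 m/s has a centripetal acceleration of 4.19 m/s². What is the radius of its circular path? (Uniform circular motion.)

r = v²/a_c = 28.58²/4.19 = 194.94 m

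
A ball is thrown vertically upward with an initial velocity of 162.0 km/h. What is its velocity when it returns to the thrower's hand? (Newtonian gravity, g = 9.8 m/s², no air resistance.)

By conservation of energy (no air resistance), the ball returns to the throw height with the same speed as launch, but directed downward.
|v_ground| = v₀ = 162.0 km/h
v_ground = 162.0 km/h (downward)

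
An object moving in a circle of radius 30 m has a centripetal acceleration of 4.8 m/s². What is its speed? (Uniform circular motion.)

v = √(a_c × r) = √(4.8 × 30) = 12.0 m/s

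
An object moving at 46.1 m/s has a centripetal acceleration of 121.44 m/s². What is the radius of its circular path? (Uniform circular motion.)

r = v²/a_c = 46.1²/121.44 = 17.5 m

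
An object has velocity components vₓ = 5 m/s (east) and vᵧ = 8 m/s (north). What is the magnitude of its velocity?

|v| = √(vₓ² + vᵧ²) = √(5² + 8²) = √(89) = 9.43 m/s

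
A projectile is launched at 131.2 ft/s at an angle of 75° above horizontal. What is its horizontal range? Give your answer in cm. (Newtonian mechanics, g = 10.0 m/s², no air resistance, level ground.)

v₀ = 131.2 ft/s × 0.3048 = 39.9898 m/s
R = v₀² × sin(2θ) / g = 39.9898² × sin(2 × 75°) / 10.0 = 1599.18 × 0.5 / 10.0 = 79.959 m
R = 79.959 m / 0.01 = 7996 cm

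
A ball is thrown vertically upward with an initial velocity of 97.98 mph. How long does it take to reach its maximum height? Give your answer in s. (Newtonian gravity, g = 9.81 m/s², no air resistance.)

v₀ = 97.98 mph × 0.44704 = 43.801 m/s
t_up = v₀ / g = 43.801 / 9.81 = 4.465 s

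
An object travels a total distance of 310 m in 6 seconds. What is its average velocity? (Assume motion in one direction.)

v_avg = Δd / Δt = 310 / 6 = 51.67 m/s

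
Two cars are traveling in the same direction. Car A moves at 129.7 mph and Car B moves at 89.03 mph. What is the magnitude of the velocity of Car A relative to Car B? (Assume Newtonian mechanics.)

v_rel = |v_A - v_B| = |129.7 - 89.03| = 40.67 mph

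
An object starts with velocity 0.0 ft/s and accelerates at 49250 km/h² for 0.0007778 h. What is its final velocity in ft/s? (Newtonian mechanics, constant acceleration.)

v₀ = 0.0 ft/s × 0.3048 = 0.0 m/s
a = 49250 km/h² × 7.716049382716049e-05 = 3.80015 m/s²
t = 0.0007778 h × 3600.0 = 2.80008 s
v = v₀ + a × t = 0.0 + 3.80015 × 2.80008 = 10.6407 m/s
v = 10.6407 m/s / 0.3048 = 34.91 ft/s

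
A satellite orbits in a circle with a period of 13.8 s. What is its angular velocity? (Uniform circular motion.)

ω = 2π/T = 2π/13.8 = 0.4553 rad/s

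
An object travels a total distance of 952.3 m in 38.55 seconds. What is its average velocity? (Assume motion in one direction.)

v_avg = Δd / Δt = 952.3 / 38.55 = 24.7 m/s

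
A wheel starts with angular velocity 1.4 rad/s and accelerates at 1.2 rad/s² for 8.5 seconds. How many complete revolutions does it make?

θ = ω₀t + ½αt² = 1.4×8.5 + ½×1.2×8.5² = 55.25 rad
Total revolutions = θ/(2π) = 55.25/(2π) = 8.79
Complete revolutions = ⌊8.79⌋ = 8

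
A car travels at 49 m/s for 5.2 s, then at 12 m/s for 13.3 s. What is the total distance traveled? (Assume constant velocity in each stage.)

d₁ = v₁t₁ = 49 × 5.2 = 254.8 m
d₂ = v₂t₂ = 12 × 13.3 = 159.6 m
d_total = 254.8 + 159.6 = 414.4 m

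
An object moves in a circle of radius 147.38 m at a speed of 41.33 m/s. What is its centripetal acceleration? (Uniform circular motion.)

a_c = v²/r = 41.33²/147.38 = 1708.1689/147.38 = 11.59 m/s²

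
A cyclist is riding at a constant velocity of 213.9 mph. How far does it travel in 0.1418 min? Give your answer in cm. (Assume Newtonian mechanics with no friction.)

v = 213.9 mph × 0.44704 = 95.6219 m/s
t = 0.1418 min × 60.0 = 8.508 s
d = v × t = 95.6219 × 8.508 = 813.551 m
d = 813.551 m / 0.01 = 81360 cm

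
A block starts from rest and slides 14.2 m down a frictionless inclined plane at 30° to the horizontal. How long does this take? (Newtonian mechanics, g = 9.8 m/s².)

a = g sin(θ) = 9.8 × sin(30°) = 4.9 m/s²
t = √(2d/a) = √(2 × 14.2 / 4.9) = 2.41 s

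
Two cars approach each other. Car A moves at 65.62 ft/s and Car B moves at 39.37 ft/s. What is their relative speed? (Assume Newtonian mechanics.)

v_rel = v_A + v_B = 65.62 + 39.37 = 104.99 ft/s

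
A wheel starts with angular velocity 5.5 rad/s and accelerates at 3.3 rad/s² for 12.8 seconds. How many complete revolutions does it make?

θ = ω₀t + ½αt² = 5.5×12.8 + ½×3.3×12.8² = 340.736 rad
Total revolutions = θ/(2π) = 340.736/(2π) = 54.23
Complete revolutions = ⌊54.23⌋ = 54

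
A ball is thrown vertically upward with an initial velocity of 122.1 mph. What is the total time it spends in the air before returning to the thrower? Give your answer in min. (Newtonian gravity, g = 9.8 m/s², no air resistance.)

v₀ = 122.1 mph × 0.44704 = 54.5836 m/s
t_total = 2 × v₀ / g = 2 × 54.5836 / 9.8 = 11.1395 s
t_total = 11.1395 s / 60.0 = 0.1857 min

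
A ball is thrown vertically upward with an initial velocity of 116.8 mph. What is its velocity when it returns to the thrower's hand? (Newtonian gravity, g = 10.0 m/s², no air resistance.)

By conservation of energy (no air resistance), the ball returns to the throw height with the same speed as launch, but directed downward.
|v_ground| = v₀ = 116.8 mph
v_ground = 116.8 mph (downward)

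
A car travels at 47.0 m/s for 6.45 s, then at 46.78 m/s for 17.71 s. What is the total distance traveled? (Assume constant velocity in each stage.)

d₁ = v₁t₁ = 47.0 × 6.45 = 303.15 m
d₂ = v₂t₂ = 46.78 × 17.71 = 828.4738 m
d_total = 303.15 + 828.4738 = 1131.62 m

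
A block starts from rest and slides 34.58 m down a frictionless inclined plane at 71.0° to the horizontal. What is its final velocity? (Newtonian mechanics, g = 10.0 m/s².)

a = g sin(θ) = 10.0 × sin(71.0°) = 9.4552 m/s²
v = √(2ad) = √(2 × 9.4552 × 34.58) = 25.57 m/s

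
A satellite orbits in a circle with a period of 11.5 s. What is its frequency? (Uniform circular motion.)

f = 1/T = 1/11.5 = 0.087 Hz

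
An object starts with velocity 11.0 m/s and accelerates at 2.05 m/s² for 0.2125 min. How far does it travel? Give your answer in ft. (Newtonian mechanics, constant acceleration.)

t = 0.2125 min × 60.0 = 12.75 s
d = v₀ × t + ½ × a × t² = 11.0 × 12.75 + 0.5 × 2.05 × 12.75² = 306.877 m
d = 306.877 m / 0.3048 = 1007 ft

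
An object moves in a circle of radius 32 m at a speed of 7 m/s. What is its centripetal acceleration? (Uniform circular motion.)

a_c = v²/r = 7²/32 = 49/32 = 1.53 m/s²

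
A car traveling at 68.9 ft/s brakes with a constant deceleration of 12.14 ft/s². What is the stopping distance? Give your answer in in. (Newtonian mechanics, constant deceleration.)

v₀ = 68.9 ft/s × 0.3048 = 21.0007 m/s
a = 12.14 ft/s² × 0.3048 = 3.70027 m/s²
d = v₀² / (2a) = 21.0007² / (2 × 3.70027) = 441.029 / 7.40054 = 59.5942 m
d = 59.5942 m / 0.0254 = 2346 in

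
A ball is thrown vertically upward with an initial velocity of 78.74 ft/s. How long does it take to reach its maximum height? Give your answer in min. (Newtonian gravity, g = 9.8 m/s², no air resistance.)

v₀ = 78.74 ft/s × 0.3048 = 24.0 m/s
t_up = v₀ / g = 24.0 / 9.8 = 2.44898 s
t_up = 2.44898 s / 60.0 = 0.04082 min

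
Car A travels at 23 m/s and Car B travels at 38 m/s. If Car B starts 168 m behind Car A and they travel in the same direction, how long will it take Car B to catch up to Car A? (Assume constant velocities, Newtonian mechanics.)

Relative speed: v_rel = 38 - 23 = 15 m/s
Time to catch: t = d₀/v_rel = 168/15 = 11.2 s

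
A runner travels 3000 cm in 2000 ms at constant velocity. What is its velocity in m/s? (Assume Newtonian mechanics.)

d = 3000 cm × 0.01 = 30.0 m
t = 2000 ms × 0.001 = 2.0 s
v = d / t = 30.0 / 2.0 = 15.0 m/s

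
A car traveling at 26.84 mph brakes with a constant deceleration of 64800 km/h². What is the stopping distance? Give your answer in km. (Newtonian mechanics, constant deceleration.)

v₀ = 26.84 mph × 0.44704 = 11.9986 m/s
a = 64800 km/h² × 7.716049382716049e-05 = 5.0 m/s²
d = v₀² / (2a) = 11.9986² / (2 × 5.0) = 143.966 / 10.0 = 14.3966 m
d = 14.3966 m / 1000.0 = 0.0144 km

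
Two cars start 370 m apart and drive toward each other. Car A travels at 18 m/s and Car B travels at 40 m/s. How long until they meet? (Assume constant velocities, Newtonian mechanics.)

Combined speed: v_combined = 18 + 40 = 58 m/s
Time to meet: t = d/v_combined = 370/58 = 6.38 s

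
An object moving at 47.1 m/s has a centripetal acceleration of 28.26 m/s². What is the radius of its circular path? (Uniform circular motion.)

r = v²/a_c = 47.1²/28.26 = 78.5 m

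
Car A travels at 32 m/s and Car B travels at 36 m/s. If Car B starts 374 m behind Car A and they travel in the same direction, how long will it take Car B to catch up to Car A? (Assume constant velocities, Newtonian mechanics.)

Relative speed: v_rel = 36 - 32 = 4 m/s
Time to catch: t = d₀/v_rel = 374/4 = 93.5 s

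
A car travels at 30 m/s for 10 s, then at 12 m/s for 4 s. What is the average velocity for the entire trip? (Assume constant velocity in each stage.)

d₁ = v₁t₁ = 30 × 10 = 300 m
d₂ = v₂t₂ = 12 × 4 = 48 m
d_total = 348 m, t_total = 14 s
v_avg = d_total/t_total = 348/14 = 24.86 m/s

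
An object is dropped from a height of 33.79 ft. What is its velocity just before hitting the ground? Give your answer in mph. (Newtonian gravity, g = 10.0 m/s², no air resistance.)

h = 33.79 ft × 0.3048 = 10.2992 m
v = √(2gh) = √(2 × 10.0 × 10.2992) = 14.3521 m/s
v = 14.3521 m/s / 0.44704 = 32.1 mph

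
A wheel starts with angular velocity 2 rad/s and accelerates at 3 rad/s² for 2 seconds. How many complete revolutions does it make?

θ = ω₀t + ½αt² = 2×2 + ½×3×2² = 10.0 rad
Total revolutions = θ/(2π) = 10.0/(2π) = 1.59
Complete revolutions = ⌊1.59⌋ = 1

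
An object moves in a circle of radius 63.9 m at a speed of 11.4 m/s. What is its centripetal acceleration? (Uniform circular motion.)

a_c = v²/r = 11.4²/63.9 = 129.96/63.9 = 2.03 m/s²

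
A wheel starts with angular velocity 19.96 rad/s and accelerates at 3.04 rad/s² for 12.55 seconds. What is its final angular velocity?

ω = ω₀ + αt = 19.96 + 3.04 × 12.55 = 58.11 rad/s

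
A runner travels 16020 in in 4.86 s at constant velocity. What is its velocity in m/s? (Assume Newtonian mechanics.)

d = 16020 in × 0.0254 = 406.908 m
v = d / t = 406.908 / 4.86 = 83.73 m/s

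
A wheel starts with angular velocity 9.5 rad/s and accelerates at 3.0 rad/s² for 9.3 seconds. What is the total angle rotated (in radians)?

θ = ω₀t + ½αt² = 9.5×9.3 + ½×3.0×9.3² = 218.09 rad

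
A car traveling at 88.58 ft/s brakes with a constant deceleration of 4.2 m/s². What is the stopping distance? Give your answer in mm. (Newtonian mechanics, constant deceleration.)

v₀ = 88.58 ft/s × 0.3048 = 26.9992 m/s
d = v₀² / (2a) = 26.9992² / (2 × 4.2) = 728.957 / 8.4 = 86.7806 m
d = 86.7806 m / 0.001 = 86780 mm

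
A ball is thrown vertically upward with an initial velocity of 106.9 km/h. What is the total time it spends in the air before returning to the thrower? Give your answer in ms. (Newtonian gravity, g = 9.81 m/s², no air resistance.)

v₀ = 106.9 km/h × 0.2777777777777778 = 29.6944 m/s
t_total = 2 × v₀ / g = 2 × 29.6944 / 9.81 = 6.0539 s
t_total = 6.0539 s / 0.001 = 6054 ms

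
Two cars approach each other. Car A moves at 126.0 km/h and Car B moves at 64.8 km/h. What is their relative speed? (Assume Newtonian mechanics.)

v_rel = v_A + v_B = 126.0 + 64.8 = 190.8 km/h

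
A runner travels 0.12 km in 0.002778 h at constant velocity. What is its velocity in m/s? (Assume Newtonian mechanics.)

d = 0.12 km × 1000.0 = 120.0 m
t = 0.002778 h × 3600.0 = 10.0008 s
v = d / t = 120.0 / 10.0008 = 12.0 m/s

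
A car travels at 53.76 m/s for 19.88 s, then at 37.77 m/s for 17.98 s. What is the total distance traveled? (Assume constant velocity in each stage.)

d₁ = v₁t₁ = 53.76 × 19.88 = 1068.7488 m
d₂ = v₂t₂ = 37.77 × 17.98 = 679.1046 m
d_total = 1068.7488 + 679.1046 = 1747.85 m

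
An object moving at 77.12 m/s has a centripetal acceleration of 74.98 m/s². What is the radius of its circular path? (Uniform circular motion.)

r = v²/a_c = 77.12²/74.98 = 79.32 m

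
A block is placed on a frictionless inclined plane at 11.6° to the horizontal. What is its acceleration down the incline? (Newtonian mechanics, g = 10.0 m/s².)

a = g sin(θ) = 10.0 × sin(11.6°) = 10.0 × 0.2011 = 2.01 m/s²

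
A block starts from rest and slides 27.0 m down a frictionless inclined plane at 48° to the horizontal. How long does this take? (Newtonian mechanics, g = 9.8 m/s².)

a = g sin(θ) = 9.8 × sin(48°) = 7.2828 m/s²
t = √(2d/a) = √(2 × 27.0 / 7.2828) = 2.72 s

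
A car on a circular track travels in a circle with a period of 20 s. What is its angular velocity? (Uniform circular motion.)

ω = 2π/T = 2π/20 = 0.3142 rad/s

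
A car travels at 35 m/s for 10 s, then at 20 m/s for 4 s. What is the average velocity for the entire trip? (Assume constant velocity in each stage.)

d₁ = v₁t₁ = 35 × 10 = 350 m
d₂ = v₂t₂ = 20 × 4 = 80 m
d_total = 430 m, t_total = 14 s
v_avg = d_total/t_total = 430/14 = 30.71 m/s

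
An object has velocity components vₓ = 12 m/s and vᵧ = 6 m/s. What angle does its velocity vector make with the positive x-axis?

θ = arctan(vᵧ/vₓ) = arctan(6/12) = 26.57°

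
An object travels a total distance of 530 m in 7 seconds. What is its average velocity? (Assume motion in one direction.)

v_avg = Δd / Δt = 530 / 7 = 75.71 m/s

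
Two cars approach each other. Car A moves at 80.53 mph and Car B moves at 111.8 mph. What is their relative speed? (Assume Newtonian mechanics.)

v_rel = v_A + v_B = 80.53 + 111.8 = 192.33 mph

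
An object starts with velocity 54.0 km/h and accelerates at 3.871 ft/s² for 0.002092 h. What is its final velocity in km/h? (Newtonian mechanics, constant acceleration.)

v₀ = 54.0 km/h × 0.2777777777777778 = 15.0 m/s
a = 3.871 ft/s² × 0.3048 = 1.17988 m/s²
t = 0.002092 h × 3600.0 = 7.5312 s
v = v₀ + a × t = 15.0 + 1.17988 × 7.5312 = 23.8859 m/s
v = 23.8859 m/s / 0.2777777777777778 = 85.99 km/h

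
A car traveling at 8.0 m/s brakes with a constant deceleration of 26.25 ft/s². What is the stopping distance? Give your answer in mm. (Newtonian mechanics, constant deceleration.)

a = 26.25 ft/s² × 0.3048 = 8.001 m/s²
d = v₀² / (2a) = 8.0² / (2 × 8.001) = 64.0 / 16.002 = 3.9995001 m
d = 3.9995001 m / 0.001 = 4000 mm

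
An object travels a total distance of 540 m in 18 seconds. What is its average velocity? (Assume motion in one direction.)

v_avg = Δd / Δt = 540 / 18 = 30.0 m/s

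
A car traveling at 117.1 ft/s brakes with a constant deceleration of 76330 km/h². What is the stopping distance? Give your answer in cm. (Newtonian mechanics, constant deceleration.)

v₀ = 117.1 ft/s × 0.3048 = 35.69208 m/s
a = 76330 km/h² × 7.716049382716049e-05 = 5.88966 m/s²
d = v₀² / (2a) = 35.69208² / (2 × 5.88966) = 1273.925 / 11.77932 = 108.1493 m
d = 108.1493 m / 0.01 = 10810 cm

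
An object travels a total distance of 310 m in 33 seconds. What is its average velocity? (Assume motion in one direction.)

v_avg = Δd / Δt = 310 / 33 = 9.39 m/s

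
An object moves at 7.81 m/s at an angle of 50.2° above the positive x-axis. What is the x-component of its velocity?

vₓ = v cos(θ) = 7.81 × cos(50.2°) = 5.0 m/s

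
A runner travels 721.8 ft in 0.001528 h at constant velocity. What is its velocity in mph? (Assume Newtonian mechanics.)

d = 721.8 ft × 0.3048 = 220.005 m
t = 0.001528 h × 3600.0 = 5.5008 s
v = d / t = 220.005 / 5.5008 = 39.9951 m/s
v = 39.9951 m/s / 0.44704 = 89.47 mph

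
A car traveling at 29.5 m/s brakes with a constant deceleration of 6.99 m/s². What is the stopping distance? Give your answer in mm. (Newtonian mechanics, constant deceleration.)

d = v₀² / (2a) = 29.5² / (2 × 6.99) = 870.25 / 13.98 = 62.2496 m
d = 62.2496 m / 0.001 = 62250 mm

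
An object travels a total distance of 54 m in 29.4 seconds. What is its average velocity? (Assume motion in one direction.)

v_avg = Δd / Δt = 54 / 29.4 = 1.84 m/s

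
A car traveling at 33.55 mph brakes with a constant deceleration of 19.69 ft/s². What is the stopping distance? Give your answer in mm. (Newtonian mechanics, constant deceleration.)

v₀ = 33.55 mph × 0.44704 = 14.9982 m/s
a = 19.69 ft/s² × 0.3048 = 6.00151 m/s²
d = v₀² / (2a) = 14.9982² / (2 × 6.00151) = 224.946 / 12.003 = 18.7408 m
d = 18.7408 m / 0.001 = 18740 mm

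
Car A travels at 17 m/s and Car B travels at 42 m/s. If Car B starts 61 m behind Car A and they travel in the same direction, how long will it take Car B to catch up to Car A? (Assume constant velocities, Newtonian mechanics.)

Relative speed: v_rel = 42 - 17 = 25 m/s
Time to catch: t = d₀/v_rel = 61/25 = 2.44 s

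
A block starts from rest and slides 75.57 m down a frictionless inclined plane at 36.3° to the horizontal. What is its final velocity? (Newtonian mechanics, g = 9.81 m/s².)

a = g sin(θ) = 9.81 × sin(36.3°) = 5.8076 m/s²
v = √(2ad) = √(2 × 5.8076 × 75.57) = 29.63 m/s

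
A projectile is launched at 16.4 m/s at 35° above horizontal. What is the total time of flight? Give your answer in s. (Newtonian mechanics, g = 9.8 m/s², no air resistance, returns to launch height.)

T = 2 × v₀ × sin(θ) / g = 2 × 16.4 × sin(35°) / 9.8 = 2 × 16.4 × 0.573576 / 9.8 = 1.92 s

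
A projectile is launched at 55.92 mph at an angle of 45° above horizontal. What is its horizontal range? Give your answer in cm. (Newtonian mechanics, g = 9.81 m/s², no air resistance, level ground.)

v₀ = 55.92 mph × 0.44704 = 24.9985 m/s
R = v₀² × sin(2θ) / g = 24.9985² × sin(2 × 45°) / 9.81 = 624.925 × 1.0 / 9.81 = 63.7029 m
R = 63.7029 m / 0.01 = 6370 cm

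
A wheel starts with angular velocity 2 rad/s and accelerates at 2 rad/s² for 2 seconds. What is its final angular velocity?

ω = ω₀ + αt = 2 + 2 × 2 = 6 rad/s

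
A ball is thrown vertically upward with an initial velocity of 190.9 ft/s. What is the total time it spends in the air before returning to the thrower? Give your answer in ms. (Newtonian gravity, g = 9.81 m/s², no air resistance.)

v₀ = 190.9 ft/s × 0.3048 = 58.1863 m/s
t_total = 2 × v₀ / g = 2 × 58.1863 / 9.81 = 11.8627 s
t_total = 11.8627 s / 0.001 = 11860 ms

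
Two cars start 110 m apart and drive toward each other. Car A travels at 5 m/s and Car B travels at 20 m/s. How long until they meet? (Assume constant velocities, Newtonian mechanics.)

Combined speed: v_combined = 5 + 20 = 25 m/s
Time to meet: t = d/v_combined = 110/25 = 4.4 s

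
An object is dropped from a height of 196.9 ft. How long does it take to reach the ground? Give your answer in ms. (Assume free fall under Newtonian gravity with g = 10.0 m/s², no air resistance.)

h = 196.9 ft × 0.3048 = 60.0151 m
t = √(2h/g) = √(2 × 60.0151 / 10.0) = 3.46454 s
t = 3.46454 s / 0.001 = 3465 ms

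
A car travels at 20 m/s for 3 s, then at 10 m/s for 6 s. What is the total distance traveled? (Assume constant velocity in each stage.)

d₁ = v₁t₁ = 20 × 3 = 60 m
d₂ = v₂t₂ = 10 × 6 = 60 m
d_total = 60 + 60 = 120 m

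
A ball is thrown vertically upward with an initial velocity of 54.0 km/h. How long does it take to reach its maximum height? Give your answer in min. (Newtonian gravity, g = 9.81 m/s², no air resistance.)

v₀ = 54.0 km/h × 0.2777777777777778 = 15.0 m/s
t_up = v₀ / g = 15.0 / 9.81 = 1.52905 s
t_up = 1.52905 s / 60.0 = 0.02548 min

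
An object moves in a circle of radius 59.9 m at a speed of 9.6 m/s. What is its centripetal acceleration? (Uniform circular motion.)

a_c = v²/r = 9.6²/59.9 = 92.16/59.9 = 1.54 m/s²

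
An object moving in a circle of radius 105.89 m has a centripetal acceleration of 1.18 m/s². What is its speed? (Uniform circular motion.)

v = √(a_c × r) = √(1.18 × 105.89) = 11.18 m/s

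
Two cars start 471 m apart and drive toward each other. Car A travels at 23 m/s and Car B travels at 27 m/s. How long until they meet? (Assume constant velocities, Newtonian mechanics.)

Combined speed: v_combined = 23 + 27 = 50 m/s
Time to meet: t = d/v_combined = 471/50 = 9.42 s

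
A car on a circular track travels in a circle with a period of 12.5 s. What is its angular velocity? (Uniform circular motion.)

ω = 2π/T = 2π/12.5 = 0.5027 rad/s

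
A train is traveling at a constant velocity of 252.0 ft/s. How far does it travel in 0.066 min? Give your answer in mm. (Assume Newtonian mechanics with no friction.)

v = 252.0 ft/s × 0.3048 = 76.8096 m/s
t = 0.066 min × 60.0 = 3.96 s
d = v × t = 76.8096 × 3.96 = 304.166 m
d = 304.166 m / 0.001 = 304200 mm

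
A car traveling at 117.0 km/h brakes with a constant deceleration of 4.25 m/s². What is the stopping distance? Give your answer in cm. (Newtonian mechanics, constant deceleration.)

v₀ = 117.0 km/h × 0.2777777777777778 = 32.5 m/s
d = v₀² / (2a) = 32.5² / (2 × 4.25) = 1056.25 / 8.5 = 124.265 m
d = 124.265 m / 0.01 = 12430 cm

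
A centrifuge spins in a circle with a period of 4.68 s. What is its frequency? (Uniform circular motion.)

f = 1/T = 1/4.68 = 0.2137 Hz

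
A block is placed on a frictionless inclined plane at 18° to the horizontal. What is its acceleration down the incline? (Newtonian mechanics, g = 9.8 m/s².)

a = g sin(θ) = 9.8 × sin(18°) = 9.8 × 0.309 = 3.03 m/s²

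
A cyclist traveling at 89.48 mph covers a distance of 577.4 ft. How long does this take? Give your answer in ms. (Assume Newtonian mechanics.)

d = 577.4 ft × 0.3048 = 175.992 m
v = 89.48 mph × 0.44704 = 40.0011 m/s
t = d / v = 175.992 / 40.0011 = 4.39968 s
t = 4.39968 s / 0.001 = 4400 ms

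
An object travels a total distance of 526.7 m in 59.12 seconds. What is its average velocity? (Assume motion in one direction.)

v_avg = Δd / Δt = 526.7 / 59.12 = 8.91 m/s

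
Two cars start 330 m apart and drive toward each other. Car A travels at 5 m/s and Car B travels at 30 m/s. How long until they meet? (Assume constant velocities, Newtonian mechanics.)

Combined speed: v_combined = 5 + 30 = 35 m/s
Time to meet: t = d/v_combined = 330/35 = 9.43 s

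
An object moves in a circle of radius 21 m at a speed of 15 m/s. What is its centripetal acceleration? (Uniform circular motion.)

a_c = v²/r = 15²/21 = 225/21 = 10.71 m/s²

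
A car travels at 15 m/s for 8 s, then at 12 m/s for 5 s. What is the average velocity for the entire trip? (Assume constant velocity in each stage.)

d₁ = v₁t₁ = 15 × 8 = 120 m
d₂ = v₂t₂ = 12 × 5 = 60 m
d_total = 180 m, t_total = 13 s
v_avg = d_total/t_total = 180/13 = 13.85 m/s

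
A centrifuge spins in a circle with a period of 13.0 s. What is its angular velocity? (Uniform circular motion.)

ω = 2π/T = 2π/13.0 = 0.4833 rad/s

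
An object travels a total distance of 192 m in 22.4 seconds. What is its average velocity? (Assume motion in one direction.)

v_avg = Δd / Δt = 192 / 22.4 = 8.57 m/s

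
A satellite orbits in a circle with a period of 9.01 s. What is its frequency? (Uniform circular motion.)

f = 1/T = 1/9.01 = 0.111 Hz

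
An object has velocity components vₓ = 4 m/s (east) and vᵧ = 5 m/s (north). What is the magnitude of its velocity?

|v| = √(vₓ² + vᵧ²) = √(4² + 5²) = √(41) = 6.4 m/s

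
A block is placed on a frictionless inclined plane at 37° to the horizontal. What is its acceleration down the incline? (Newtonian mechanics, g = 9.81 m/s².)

a = g sin(θ) = 9.81 × sin(37°) = 9.81 × 0.6018 = 5.9 m/s²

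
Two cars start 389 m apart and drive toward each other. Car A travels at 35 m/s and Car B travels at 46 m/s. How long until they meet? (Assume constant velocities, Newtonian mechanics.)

Combined speed: v_combined = 35 + 46 = 81 m/s
Time to meet: t = d/v_combined = 389/81 = 4.8 s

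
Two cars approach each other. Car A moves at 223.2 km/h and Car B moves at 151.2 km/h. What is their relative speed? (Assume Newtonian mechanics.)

v_rel = v_A + v_B = 223.2 + 151.2 = 374.4 km/h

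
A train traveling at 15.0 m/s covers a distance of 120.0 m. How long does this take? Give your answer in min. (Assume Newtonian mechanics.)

t = d / v = 120.0 / 15.0 = 8.0 s
t = 8.0 s / 60.0 = 0.1333 min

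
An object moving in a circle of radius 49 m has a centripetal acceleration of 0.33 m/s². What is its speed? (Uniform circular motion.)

v = √(a_c × r) = √(0.33 × 49) = 4.02 m/s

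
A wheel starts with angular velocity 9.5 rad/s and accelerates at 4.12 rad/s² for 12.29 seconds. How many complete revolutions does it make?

θ = ω₀t + ½αt² = 9.5×12.29 + ½×4.12×12.29² = 427.905846 rad
Total revolutions = θ/(2π) = 427.905846/(2π) = 68.1
Complete revolutions = ⌊68.1⌋ = 68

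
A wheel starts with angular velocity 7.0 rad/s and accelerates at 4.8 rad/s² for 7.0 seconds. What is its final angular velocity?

ω = ω₀ + αt = 7.0 + 4.8 × 7.0 = 40.6 rad/s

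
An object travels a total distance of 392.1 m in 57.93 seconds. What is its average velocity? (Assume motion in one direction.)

v_avg = Δd / Δt = 392.1 / 57.93 = 6.77 m/s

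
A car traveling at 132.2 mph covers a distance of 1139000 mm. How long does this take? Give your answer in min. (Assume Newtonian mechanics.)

d = 1139000 mm × 0.001 = 1139.0 m
v = 132.2 mph × 0.44704 = 59.0987 m/s
t = d / v = 1139.0 / 59.0987 = 19.2728 s
t = 19.2728 s / 60.0 = 0.3212 min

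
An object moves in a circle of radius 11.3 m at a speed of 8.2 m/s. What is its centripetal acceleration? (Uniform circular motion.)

a_c = v²/r = 8.2²/11.3 = 67.24/11.3 = 5.95 m/s²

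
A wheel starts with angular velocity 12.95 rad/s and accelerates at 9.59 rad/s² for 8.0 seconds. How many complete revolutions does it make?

θ = ω₀t + ½αt² = 12.95×8.0 + ½×9.59×8.0² = 410.48 rad
Total revolutions = θ/(2π) = 410.48/(2π) = 65.33
Complete revolutions = ⌊65.33⌋ = 65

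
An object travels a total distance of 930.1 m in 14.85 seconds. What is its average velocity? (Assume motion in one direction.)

v_avg = Δd / Δt = 930.1 / 14.85 = 62.63 m/s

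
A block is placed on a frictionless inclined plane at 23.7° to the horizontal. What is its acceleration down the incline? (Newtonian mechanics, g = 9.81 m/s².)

a = g sin(θ) = 9.81 × sin(23.7°) = 9.81 × 0.4019 = 3.94 m/s²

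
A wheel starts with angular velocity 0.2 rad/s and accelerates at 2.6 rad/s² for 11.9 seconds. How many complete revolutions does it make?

θ = ω₀t + ½αt² = 0.2×11.9 + ½×2.6×11.9² = 186.473 rad
Total revolutions = θ/(2π) = 186.473/(2π) = 29.68
Complete revolutions = ⌊29.68⌋ = 29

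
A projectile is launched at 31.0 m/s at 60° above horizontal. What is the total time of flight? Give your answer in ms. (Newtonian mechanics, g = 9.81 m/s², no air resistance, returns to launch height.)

T = 2 × v₀ × sin(θ) / g = 2 × 31.0 × sin(60°) / 9.81 = 2 × 31.0 × 0.866025 / 9.81 = 5.47335 s
T = 5.47335 s / 0.001 = 5473 ms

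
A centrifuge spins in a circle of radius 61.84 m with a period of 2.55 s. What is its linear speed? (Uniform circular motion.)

v = 2πr/T = 2π×61.84/2.55 = 152.37 m/s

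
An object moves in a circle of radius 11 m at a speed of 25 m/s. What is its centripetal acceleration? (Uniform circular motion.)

a_c = v²/r = 25²/11 = 625/11 = 56.82 m/s²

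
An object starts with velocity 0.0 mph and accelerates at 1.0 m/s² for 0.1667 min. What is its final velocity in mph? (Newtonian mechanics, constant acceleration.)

v₀ = 0.0 mph × 0.44704 = 0.0 m/s
t = 0.1667 min × 60.0 = 10.002 s
v = v₀ + a × t = 0.0 + 1.0 × 10.002 = 10.002 m/s
v = 10.002 m/s / 0.44704 = 22.37 mph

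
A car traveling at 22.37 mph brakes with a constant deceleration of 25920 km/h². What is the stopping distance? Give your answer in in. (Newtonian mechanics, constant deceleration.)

v₀ = 22.37 mph × 0.44704 = 10.0003 m/s
a = 25920 km/h² × 7.716049382716049e-05 = 2.0 m/s²
d = v₀² / (2a) = 10.0003² / (2 × 2.0) = 100.006 / 4.0 = 25.0015 m
d = 25.0015 m / 0.0254 = 984.3 in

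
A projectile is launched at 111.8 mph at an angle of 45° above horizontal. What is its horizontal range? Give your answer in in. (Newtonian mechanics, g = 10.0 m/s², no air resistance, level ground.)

v₀ = 111.8 mph × 0.44704 = 49.9791 m/s
R = v₀² × sin(2θ) / g = 49.9791² × sin(2 × 45°) / 10.0 = 2497.91 × 1.0 / 10.0 = 249.791 m
R = 249.791 m / 0.0254 = 9834 in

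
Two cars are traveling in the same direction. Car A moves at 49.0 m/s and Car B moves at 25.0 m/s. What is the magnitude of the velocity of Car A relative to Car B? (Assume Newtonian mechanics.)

v_rel = |v_A - v_B| = |49.0 - 25.0| = 24.0 m/s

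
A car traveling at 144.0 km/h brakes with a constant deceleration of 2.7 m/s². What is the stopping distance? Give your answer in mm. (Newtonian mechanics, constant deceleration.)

v₀ = 144.0 km/h × 0.2777777777777778 = 40.0 m/s
d = v₀² / (2a) = 40.0² / (2 × 2.7) = 1600.0 / 5.4 = 296.296 m
d = 296.296 m / 0.001 = 296300 mm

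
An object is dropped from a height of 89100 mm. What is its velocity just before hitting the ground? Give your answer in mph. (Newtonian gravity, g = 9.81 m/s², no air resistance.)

h = 89100 mm × 0.001 = 89.1 m
v = √(2gh) = √(2 × 9.81 × 89.1) = 41.8108 m/s
v = 41.8108 m/s / 0.44704 = 93.53 mph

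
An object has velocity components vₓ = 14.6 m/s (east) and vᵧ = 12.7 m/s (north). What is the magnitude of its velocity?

|v| = √(vₓ² + vᵧ²) = √(14.6² + 12.7²) = √(374.45) = 19.35 m/s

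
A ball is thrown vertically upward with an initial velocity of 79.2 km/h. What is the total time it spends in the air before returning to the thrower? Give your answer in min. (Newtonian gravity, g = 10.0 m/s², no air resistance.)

v₀ = 79.2 km/h × 0.2777777777777778 = 22.0 m/s
t_total = 2 × v₀ / g = 2 × 22.0 / 10.0 = 4.4 s
t_total = 4.4 s / 60.0 = 0.07333 min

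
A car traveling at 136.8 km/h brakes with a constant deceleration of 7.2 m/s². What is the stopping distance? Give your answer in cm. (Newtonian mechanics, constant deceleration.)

v₀ = 136.8 km/h × 0.2777777777777778 = 38.0 m/s
d = v₀² / (2a) = 38.0² / (2 × 7.2) = 1444.0 / 14.4 = 100.278 m
d = 100.278 m / 0.01 = 10030 cm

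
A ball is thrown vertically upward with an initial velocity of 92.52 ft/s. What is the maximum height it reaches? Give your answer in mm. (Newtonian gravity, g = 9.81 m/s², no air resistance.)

v₀ = 92.52 ft/s × 0.3048 = 28.2001 m/s
h_max = v₀² / (2g) = 28.2001² / (2 × 9.81) = 795.246 / 19.62 = 40.5324 m
h_max = 40.5324 m / 0.001 = 40530 mm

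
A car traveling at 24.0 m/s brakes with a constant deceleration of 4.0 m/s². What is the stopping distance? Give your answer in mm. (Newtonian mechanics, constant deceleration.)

d = v₀² / (2a) = 24.0² / (2 × 4.0) = 576.0 / 8.0 = 72.0 m
d = 72.0 m / 0.001 = 72000 mm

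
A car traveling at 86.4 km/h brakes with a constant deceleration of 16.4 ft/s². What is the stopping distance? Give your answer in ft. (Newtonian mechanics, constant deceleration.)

v₀ = 86.4 km/h × 0.2777777777777778 = 24.0 m/s
a = 16.4 ft/s² × 0.3048 = 4.99872 m/s²
d = v₀² / (2a) = 24.0² / (2 × 4.99872) = 576.0 / 9.99744 = 57.6147 m
d = 57.6147 m / 0.3048 = 189.0 ft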